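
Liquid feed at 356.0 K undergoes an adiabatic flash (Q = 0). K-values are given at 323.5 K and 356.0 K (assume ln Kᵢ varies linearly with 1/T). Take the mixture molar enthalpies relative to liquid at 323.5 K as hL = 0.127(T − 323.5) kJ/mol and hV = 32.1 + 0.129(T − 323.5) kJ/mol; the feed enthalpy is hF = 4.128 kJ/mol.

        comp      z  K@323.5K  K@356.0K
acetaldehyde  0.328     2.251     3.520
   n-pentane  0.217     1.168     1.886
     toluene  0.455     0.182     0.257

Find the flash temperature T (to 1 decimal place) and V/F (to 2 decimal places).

Adiabatic flash: solve Rachford–Rice at each trial T, then check hF = ψ·hV(T) + (1−ψ)·hL(T).
  T = 323.5 K: K = (2.251, 1.168, 0.182), RR gives ψ = 0.094, H_out = 3.011 kJ/mol
  T = 356.0 K: K = (3.520, 1.886, 0.257), RR gives ψ = 0.465, H_out = 19.091 kJ/mol
  T = 339.8 K: K = (2.847, 1.502, 0.218), RR gives ψ = 0.320, H_out = 12.362 kJ/mol
  T = 331.6 K: K = (2.537, 1.328, 0.200), RR gives ψ = 0.221, H_out = 8.134 kJ/mol
  T = 327.6 K: K = (2.393, 1.247, 0.191), RR gives ψ = 0.163, H_out = 5.750 kJ/mol
  T = 325.6 K: K = (2.323, 1.208, 0.186), RR gives ψ = 0.130, H_out = 4.456 kJ/mol
Linear interpolation between T = 323.5 (H_out = 3.011) and T = 325.6 (H_out = 4.456) on hF = 4.128 gives T ≈ 325.1 K, at which ψ = 0.12.

T = 325.1 K, V/F = 0.12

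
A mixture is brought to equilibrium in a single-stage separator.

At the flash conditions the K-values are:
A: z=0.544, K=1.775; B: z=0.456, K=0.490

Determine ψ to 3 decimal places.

Binary case is linear: z₁(K₁−1)(1+ψ(K₂−1)) + z₂(K₂−1)(1+ψ(K₁−1)) = 0
⇒ ψ = [z₁(K₁−1)+z₂(K₂−1)] / [−(K₁−1)(K₂−1)] = 0.1890/0.3952 = 0.478

ψ = 0.478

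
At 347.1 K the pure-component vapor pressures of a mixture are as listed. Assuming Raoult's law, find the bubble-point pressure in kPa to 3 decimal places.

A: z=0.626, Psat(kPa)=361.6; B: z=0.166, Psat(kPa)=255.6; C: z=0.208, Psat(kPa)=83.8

Pbub = 286.222 kPa

At the bubble point ψ → 0, so ΣzᵢKᵢ = 1 with Kᵢ = Pᵢˢᵃᵗ/P ⇒ P = ΣzᵢPᵢˢᵃᵗ.
P = 0.626·361.6 + 0.166·255.6 + 0.208·83.8 = 286.222 kPa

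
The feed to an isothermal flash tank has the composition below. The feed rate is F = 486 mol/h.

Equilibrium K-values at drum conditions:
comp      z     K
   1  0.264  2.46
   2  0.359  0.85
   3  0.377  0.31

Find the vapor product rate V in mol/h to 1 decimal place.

V = 50.3 mol/h

Material balance + equilibrium reduce to Σ zᵢ(Kᵢ−1)/(1+β(Kᵢ−1)) = 0.
Check two-phase: ΣzᵢKᵢ = 1.071 > 1 and Σzᵢ/Kᵢ = 1.746 > 1, so g(0) = 0.071 > 0 and g(1) = -0.746 < 0.
Newton iteration, β⁰ = 0.5:
  β = 0.500: g = -0.2326, g' = -0.616 → β = 0.122
  β = 0.122: g = -0.0120, g' = -0.628 → β = 0.103
  β = 0.103: g = 0.0001, g' = -0.641 → β = 0.104
Converged at β = 0.104.
Then V = β·F = 0.1035·486 = 50.3 mol/h and L = F − V = 435.7 mol/h.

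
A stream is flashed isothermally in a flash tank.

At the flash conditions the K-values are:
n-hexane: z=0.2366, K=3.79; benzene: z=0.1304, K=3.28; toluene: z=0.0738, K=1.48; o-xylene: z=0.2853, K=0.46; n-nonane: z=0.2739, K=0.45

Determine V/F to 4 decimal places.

V/F = 0.5309

Material balance + equilibrium reduce to Σ zᵢ(Kᵢ−1)/(1+V/F(Kᵢ−1)) = 0.
g(0) = ΣzᵢKᵢ − 1 = 0.6881 and g(1) = 1 − Σzᵢ/Kᵢ = -0.3809, so a root lies in (0, 1).
Newton–Raphson from V/F = 0.5:
  V/F = 0.5000: g = 0.02429, g' = -0.7939 → V/F = 0.5306
  V/F = 0.5306: g = 0.00026, g' = -0.7776 → V/F = 0.5309
Converged at V/F = 0.5309.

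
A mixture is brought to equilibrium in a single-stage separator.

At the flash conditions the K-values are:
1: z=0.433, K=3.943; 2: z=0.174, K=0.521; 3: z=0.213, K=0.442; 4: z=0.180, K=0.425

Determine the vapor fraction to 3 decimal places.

ψ = 0.608

Rachford–Rice: g(ψ) = Σ zᵢ(Kᵢ−1)/(1+ψ(Kᵢ−1)) = 0.
Feasibility: ΣzᵢKᵢ = 1.969, Σzᵢ/Kᵢ = 1.349 — both > 1, two phases present.
Newton iteration, ψ⁰ = 0.42:
  ψ = 0.420: g = 0.1739, g' = -1.029 → ψ = 0.589
  ψ = 0.589: g = 0.0166, g' = -0.863 → ψ = 0.608
Converged at ψ = 0.608.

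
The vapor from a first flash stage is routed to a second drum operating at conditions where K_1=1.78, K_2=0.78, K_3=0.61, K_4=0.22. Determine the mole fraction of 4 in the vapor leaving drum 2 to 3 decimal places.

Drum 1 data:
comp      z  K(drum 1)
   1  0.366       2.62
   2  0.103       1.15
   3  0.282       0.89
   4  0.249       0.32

y_4 (drum 2) = 0.041

Drum 1:
Iterate (Newton) starting at ψ₁ = 0.5:
  ψ₁ = 0.500: g = 0.0526, g' = -0.563 → ψ₁ = 0.593
  ψ₁ = 0.593: g = -0.0005, g' = -0.579 → ψ₁ = 0.592
Converged at ψ₁ = 0.592.
Drum-1 compositions:
  1: x = 0.187, y = 0.489
  2: x = 0.095, y = 0.109
  3: x = 0.302, y = 0.268
  4: x = 0.417, y = 0.133
Drum-2 feed = drum-1 vapor: z₂ = (0.4893, 0.1088, 0.2685, 0.1334).
Drum 2:
Material balance + equilibrium reduce to Σ zᵢ(Kᵢ−1)/(1+ψ₂(Kᵢ−1)) = 0.
Feasibility: ΣzᵢKᵢ = 1.149, Σzᵢ/Kᵢ = 1.461 — both > 1, two phases present.
Newton iteration, ψ₂⁰ = 0.5:
  ψ₂ = 0.500: g = -0.0530, g' = -0.442 → ψ₂ = 0.380
  ψ₂ = 0.380: g = -0.0026, g' = -0.404 → ψ₂ = 0.374
Converged at ψ₂ = 0.374.
  1: x = 0.379, y = 0.674
  2: x = 0.119, y = 0.092
  3: x = 0.314, y = 0.192
  4: x = 0.188, y = 0.041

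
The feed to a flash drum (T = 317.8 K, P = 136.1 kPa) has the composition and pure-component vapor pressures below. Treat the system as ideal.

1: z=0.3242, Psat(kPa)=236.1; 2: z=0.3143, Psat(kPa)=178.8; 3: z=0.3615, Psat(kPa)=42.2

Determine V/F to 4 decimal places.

Raoult's law: Kᵢ = Pᵢˢᵃᵗ/P = Pᵢˢᵃᵗ/136.1.
  K_1 = 236.1/136.1 = 1.734754, K_2 = 178.8/136.1 = 1.313740, K_3 = 42.2/136.1 = 0.310066
Newton iteration, V/F⁰ = 0.39:
  V/F = 0.3900: g = -0.06822, g' = -0.4524 → V/F = 0.2392
  V/F = 0.2392: g = -0.00439, g' = -0.4002 → V/F = 0.2282
Converged at V/F = 0.2282.

V/F = 0.2282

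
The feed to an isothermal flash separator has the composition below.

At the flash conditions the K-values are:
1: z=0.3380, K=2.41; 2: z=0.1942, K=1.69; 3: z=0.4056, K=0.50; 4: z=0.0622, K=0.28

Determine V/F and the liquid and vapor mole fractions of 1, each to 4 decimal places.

Rachford–Rice: g(V/F) = Σ zᵢ(Kᵢ−1)/(1+V/F(Kᵢ−1)) = 0.
Feasibility: ΣzᵢKᵢ = 1.3630, Σzᵢ/Kᵢ = 1.2885 — both > 1, two phases present.
Newton iteration, V/F⁰ = 0.3:
  V/F = 0.3000: g = 0.15022, g' = -0.5881 → V/F = 0.5554
  V/F = 0.5554: g = 0.00874, g' = -0.5436 → V/F = 0.5715
Converged at V/F = 0.5715.
Compositions from xᵢ = zᵢ/(1+V/F(Kᵢ−1)), yᵢ = Kᵢxᵢ:
  1: x = 0.1872, y = 0.4511
  2: x = 0.1393, y = 0.2354
  3: x = 0.5679, y = 0.2839
  4: x = 0.1057, y = 0.0296

V/F = 0.5715, x_1 = 0.1872, y_1 = 0.4511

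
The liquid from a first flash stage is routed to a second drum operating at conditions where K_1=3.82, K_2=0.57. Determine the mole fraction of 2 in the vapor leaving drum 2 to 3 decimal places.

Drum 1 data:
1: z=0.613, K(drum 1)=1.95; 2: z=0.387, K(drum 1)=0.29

y_2 (drum 2) = 0.495

Drum 1:
Rachford–Rice: g(ψ₁) = Σ zᵢ(Kᵢ−1)/(1+ψ₁(Kᵢ−1)) = 0.
g(0) = ΣzᵢKᵢ − 1 = 0.308 and g(1) = 1 − Σzᵢ/Kᵢ = -0.649, so a root lies in (0, 1).
Binary case is linear: z₁(K₁−1)(1+ψ₁(K₂−1)) + z₂(K₂−1)(1+ψ₁(K₁−1)) = 0
⇒ ψ₁ = [z₁(K₁−1)+z₂(K₂−1)] / [−(K₁−1)(K₂−1)] = 0.3076/0.6745 = 0.456
Drum-1 compositions:
  1: x = 0.428, y = 0.834
  2: x = 0.572, y = 0.166
Drum-2 feed = drum-1 liquid: z₂ = (0.4277, 0.5723).
Drum 2:
Rachford–Rice: g(ψ₂) = Σ zᵢ(Kᵢ−1)/(1+ψ₂(Kᵢ−1)) = 0.
Feasibility: ΣzᵢKᵢ = 1.960, Σzᵢ/Kᵢ = 1.116 — both > 1, two phases present.
Binary case is linear: z₁(K₁−1)(1+ψ₂(K₂−1)) + z₂(K₂−1)(1+ψ₂(K₁−1)) = 0
⇒ ψ₂ = [z₁(K₁−1)+z₂(K₂−1)] / [−(K₁−1)(K₂−1)] = 0.9601/1.2126 = 0.792
  1: x = 0.132, y = 0.505
  2: x = 0.868, y = 0.495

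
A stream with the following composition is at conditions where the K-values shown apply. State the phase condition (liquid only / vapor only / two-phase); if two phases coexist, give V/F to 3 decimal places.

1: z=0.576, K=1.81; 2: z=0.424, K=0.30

ΣzᵢKᵢ = 1.170; Σzᵢ/Kᵢ = 1.732.
Both exceed 1, so a two-phase solution exists.
Let ψ = V/F and solve Σ zᵢ(Kᵢ−1)/(1+ψ(Kᵢ−1)) = 0.
Binary case is linear: z₁(K₁−1)(1+ψ(K₂−1)) + z₂(K₂−1)(1+ψ(K₁−1)) = 0
⇒ ψ = [z₁(K₁−1)+z₂(K₂−1)] / [−(K₁−1)(K₂−1)] = 0.1698/0.5670 = 0.299

two-phase, V/F = 0.299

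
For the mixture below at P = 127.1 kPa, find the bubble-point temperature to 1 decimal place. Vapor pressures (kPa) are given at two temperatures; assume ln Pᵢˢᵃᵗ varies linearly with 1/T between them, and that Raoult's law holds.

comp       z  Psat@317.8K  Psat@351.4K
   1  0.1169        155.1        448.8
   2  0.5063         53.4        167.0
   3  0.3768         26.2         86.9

T = 342.1 K

Bubble-point temperature: ΣzᵢPᵢˢᵃᵗ(T) = P. Interpolate ln Pᵢˢᵃᵗ = aᵢ + bᵢ/T.
  T = 317.8 K: ΣzᵢPᵢˢᵃᵗ = 55.04 kPa
  T = 351.4 K: ΣzᵢPᵢˢᵃᵗ = 169.76 kPa
  T = 334.6 K: ΣzᵢPᵢˢᵃᵗ = 99.41 kPa
  T = 343.0 K: ΣzᵢPᵢˢᵃᵗ = 130.75 kPa
  T = 338.8 K: ΣzᵢPᵢˢᵃᵗ = 114.20 kPa
  T = 340.9 K: ΣzᵢPᵢˢᵃᵗ = 122.24 kPa
Interpolating between 340.9 K and 343.0 K gives T ≈ 342.1 K.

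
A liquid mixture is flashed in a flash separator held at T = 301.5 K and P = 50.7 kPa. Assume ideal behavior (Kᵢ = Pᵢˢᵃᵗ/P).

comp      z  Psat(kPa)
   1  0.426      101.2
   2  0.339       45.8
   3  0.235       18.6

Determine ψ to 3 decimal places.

ψ = 0.578

Raoult's law: Kᵢ = Pᵢˢᵃᵗ/P = Pᵢˢᵃᵗ/50.7.
  K_1 = 101.2/50.7 = 1.99606, K_2 = 45.8/50.7 = 0.90335, K_3 = 18.6/50.7 = 0.36686
Rachford–Rice: g(ψ) = Σ zᵢ(Kᵢ−1)/(1+ψ(Kᵢ−1)) = 0.
g(0) = ΣzᵢKᵢ − 1 = 0.243 and g(1) = 1 − Σzᵢ/Kᵢ = -0.229, so a root lies in (0, 1).
Newton–Raphson from ψ = 0.5:
  ψ = 0.500: g = 0.0311, g' = -0.394 → ψ = 0.579
  ψ = 0.579: g = -0.0005, g' = -0.408 → ψ = 0.578
Converged at ψ = 0.578.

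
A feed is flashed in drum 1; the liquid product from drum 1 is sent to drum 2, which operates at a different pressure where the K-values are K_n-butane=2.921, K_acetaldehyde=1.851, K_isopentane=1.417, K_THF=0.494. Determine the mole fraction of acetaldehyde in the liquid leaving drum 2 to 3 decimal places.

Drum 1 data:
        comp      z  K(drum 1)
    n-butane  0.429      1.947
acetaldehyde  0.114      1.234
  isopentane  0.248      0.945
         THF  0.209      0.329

x_acetaldehyde (drum 2) = 0.058

Drum 1:
Let ψ₁ = V/F and solve Σ zᵢ(Kᵢ−1)/(1+ψ₁(Kᵢ−1)) = 0.
Feasibility: ΣzᵢKᵢ = 1.279, Σzᵢ/Kᵢ = 1.210 — both > 1, two phases present.
Newton–Raphson from ψ₁ = 0.5:
  ψ₁ = 0.500: g = 0.0745, g' = -0.396 → ψ₁ = 0.688
  ψ₁ = 0.688: g = -0.0058, g' = -0.471 → ψ₁ = 0.676
Converged at ψ₁ = 0.676.
Drum-1 compositions:
  n-butane: x = 0.262, y = 0.509
  acetaldehyde: x = 0.098, y = 0.121
  isopentane: x = 0.258, y = 0.243
  THF: x = 0.382, y = 0.126
Drum-2 feed = drum-1 liquid: z₂ = (0.2616, 0.0984, 0.2576, 0.3824).
Drum 2:
Newton–Raphson from ψ₂ = 0.47:
  ψ₂ = 0.470: g = 0.1599, g' = -0.503 → ψ₂ = 0.788
  ψ₂ = 0.788: g = 0.0091, g' = -0.474 → ψ₂ = 0.807
Converged at ψ₂ = 0.807.
  n-butane: x = 0.103, y = 0.300
  acetaldehyde: x = 0.058, y = 0.108
  isopentane: x = 0.193, y = 0.273
  THF: x = 0.646, y = 0.319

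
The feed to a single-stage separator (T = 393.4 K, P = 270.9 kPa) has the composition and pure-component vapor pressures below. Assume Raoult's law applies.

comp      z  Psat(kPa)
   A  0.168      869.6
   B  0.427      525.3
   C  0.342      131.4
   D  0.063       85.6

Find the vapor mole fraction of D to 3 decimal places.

Raoult's law: Kᵢ = Pᵢˢᵃᵗ/P = Pᵢˢᵃᵗ/270.9.
  K_A = 869.6/270.9 = 3.21004, K_B = 525.3/270.9 = 1.93909, K_C = 131.4/270.9 = 0.48505, K_D = 85.6/270.9 = 0.31598
Iterate (Newton) starting at V/F = 0.5:
  V/F = 0.500: g = 0.1466, g' = -0.592 → V/F = 0.748
  V/F = 0.748: g = 0.0011, g' = -0.610 → V/F = 0.749
Converged at V/F = 0.749.
Compositions from xᵢ = zᵢ/(1+V/F(Kᵢ−1)), yᵢ = Kᵢxᵢ:
  A: x = 0.063, y = 0.203
  B: x = 0.251, y = 0.486
  C: x = 0.557, y = 0.270
  D: x = 0.129, y = 0.041

y_D = 0.041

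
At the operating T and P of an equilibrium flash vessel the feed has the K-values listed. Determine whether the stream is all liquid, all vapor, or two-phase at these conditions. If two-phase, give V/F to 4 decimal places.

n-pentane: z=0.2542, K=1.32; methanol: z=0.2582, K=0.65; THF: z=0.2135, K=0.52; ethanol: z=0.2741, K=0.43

ΣzᵢKᵢ = 0.7323; Σzᵢ/Kᵢ = 1.6378.
Since ΣzᵢKᵢ < 1 the mixture is below its bubble point — single liquid phase.

all liquid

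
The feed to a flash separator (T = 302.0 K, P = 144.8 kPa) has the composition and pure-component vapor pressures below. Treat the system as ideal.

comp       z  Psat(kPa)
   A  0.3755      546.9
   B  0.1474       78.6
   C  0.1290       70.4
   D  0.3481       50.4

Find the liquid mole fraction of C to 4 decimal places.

Raoult's law: Kᵢ = Pᵢˢᵃᵗ/P = Pᵢˢᵃᵗ/144.8.
  K_A = 546.9/144.8 = 3.776934, K_B = 78.6/144.8 = 0.542818, K_C = 70.4/144.8 = 0.486188, K_D = 50.4/144.8 = 0.348066
Rachford–Rice: g(V/F) = Σ zᵢ(Kᵢ−1)/(1+V/F(Kᵢ−1)) = 0.
Feasibility: ΣzᵢKᵢ = 1.6821, Σzᵢ/Kᵢ = 1.6364 — both > 1, two phases present.
Newton iteration, V/F⁰ = 0.5:
  V/F = 0.5000: g = -0.07667, g' = -0.9467 → V/F = 0.4190
  V/F = 0.4190: g = 0.00190, g' = -1.0011 → V/F = 0.4209
Converged at V/F = 0.4209.
Compositions from xᵢ = zᵢ/(1+V/F(Kᵢ−1)), yᵢ = Kᵢxᵢ:
  A: x = 0.1731, y = 0.6539
  B: x = 0.1825, y = 0.0991
  C: x = 0.1646, y = 0.0800
  D: x = 0.4797, y = 0.1670

x_C = 0.1646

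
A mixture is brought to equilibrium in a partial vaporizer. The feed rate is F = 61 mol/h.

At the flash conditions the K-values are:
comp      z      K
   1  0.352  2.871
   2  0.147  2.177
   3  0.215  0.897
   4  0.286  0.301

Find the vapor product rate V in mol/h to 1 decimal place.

Material balance + equilibrium reduce to Σ zᵢ(Kᵢ−1)/(1+ψ(Kᵢ−1)) = 0.
g(0) = ΣzᵢKᵢ − 1 = 0.610 and g(1) = 1 − Σzᵢ/Kᵢ = -0.380, so a root lies in (0, 1).
Newton iteration, ψ⁰ = 0.5:
  ψ = 0.500: g = 0.1185, g' = -0.742 → ψ = 0.660
  ψ = 0.660: g = -0.0025, g' = -0.795 → ψ = 0.656
Converged at ψ = 0.656.
Then V = ψ·F = 0.6564·61 = 40.0 mol/h and L = F − V = 21.0 mol/h.

V = 40.0 mol/h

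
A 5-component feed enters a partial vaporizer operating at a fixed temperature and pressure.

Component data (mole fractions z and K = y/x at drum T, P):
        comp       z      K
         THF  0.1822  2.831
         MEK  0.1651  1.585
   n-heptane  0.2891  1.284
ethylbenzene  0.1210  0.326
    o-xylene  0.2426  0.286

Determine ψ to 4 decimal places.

Newton iteration, ψ⁰ = 0.5:
  ψ = 0.5000: g = -0.07161, g' = -0.6424 → ψ = 0.3885
  ψ = 0.3885: g = -0.00262, g' = -0.6027 → ψ = 0.3842
Converged at ψ = 0.3842.

ψ = 0.3842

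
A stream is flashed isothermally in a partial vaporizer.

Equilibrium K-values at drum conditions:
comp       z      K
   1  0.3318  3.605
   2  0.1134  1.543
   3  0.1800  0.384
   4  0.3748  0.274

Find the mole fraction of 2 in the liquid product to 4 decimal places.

Iterate (Newton) starting at V/F = 0.5:
  V/F = 0.5000: g = -0.16358, g' = -1.0749 → V/F = 0.3478
  V/F = 0.3478: g = 0.00012, g' = -1.1076 → V/F = 0.3479
Converged at V/F = 0.3479.
Compositions from xᵢ = zᵢ/(1+V/F(Kᵢ−1)), yᵢ = Kᵢxᵢ:
  1: x = 0.1741, y = 0.6275
  2: x = 0.0954, y = 0.1472
  3: x = 0.2291, y = 0.0880
  4: x = 0.5015, y = 0.1374

x_2 = 0.0954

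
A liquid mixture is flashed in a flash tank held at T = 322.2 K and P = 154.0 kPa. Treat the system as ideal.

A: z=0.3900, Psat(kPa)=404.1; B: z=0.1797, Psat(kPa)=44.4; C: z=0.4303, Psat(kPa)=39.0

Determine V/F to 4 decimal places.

V/F = 0.1539

Raoult's law: Kᵢ = Pᵢˢᵃᵗ/P = Pᵢˢᵃᵗ/154.0.
  K_A = 404.1/154.0 = 2.624026, K_B = 44.4/154.0 = 0.288312, K_C = 39.0/154.0 = 0.253247
Material balance + equilibrium reduce to Σ zᵢ(Kᵢ−1)/(1+V/F(Kᵢ−1)) = 0.
Check two-phase: ΣzᵢKᵢ = 1.1842 > 1 and Σzᵢ/Kᵢ = 2.4710 > 1, so g(0) = 0.1842 > 0 and g(1) = -1.4710 < 0.
Iterate (Newton) starting at V/F = 0.42:
  V/F = 0.4200: g = -0.27404, g' = -1.0581 → V/F = 0.1610
  V/F = 0.1610: g = -0.00759, g' = -1.0725 → V/F = 0.1539
Converged at V/F = 0.1539.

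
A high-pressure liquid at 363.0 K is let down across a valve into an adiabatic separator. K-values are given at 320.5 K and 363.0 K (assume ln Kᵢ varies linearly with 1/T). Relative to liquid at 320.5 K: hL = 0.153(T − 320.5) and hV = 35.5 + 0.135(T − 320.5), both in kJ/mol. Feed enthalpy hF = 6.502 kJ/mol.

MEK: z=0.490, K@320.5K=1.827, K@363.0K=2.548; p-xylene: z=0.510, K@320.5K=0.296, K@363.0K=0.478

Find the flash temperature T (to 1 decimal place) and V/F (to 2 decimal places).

Adiabatic flash: solve Rachford–Rice at each trial T, then check hF = ψ·hV(T) + (1−ψ)·hL(T).
  T = 320.5 K: K = (1.827, 0.296), RR gives ψ = 0.079, H_out = 2.816 kJ/mol
  T = 363.0 K: K = (2.548, 0.478), RR gives ψ = 0.609, H_out = 27.664 kJ/mol
  T = 341.8 K: K = (2.181, 0.382), RR gives ψ = 0.361, H_out = 15.936 kJ/mol
  T = 331.1 K: K = (2.001, 0.337), RR gives ψ = 0.230, H_out = 9.745 kJ/mol
  T = 325.8 K: K = (1.913, 0.316), RR gives ψ = 0.158, H_out = 6.420 kJ/mol
  T = 328.5 K: K = (1.958, 0.327), RR gives ψ = 0.196, H_out = 8.143 kJ/mol
  T = 327.1 K: K = (1.935, 0.321), RR gives ψ = 0.177, H_out = 7.258 kJ/mol
Linear interpolation between T = 325.8 (H_out = 6.420) and T = 327.1 (H_out = 7.258) on hF = 6.502 gives T ≈ 325.9 K, at which ψ = 0.16.

T = 325.9 K, V/F = 0.16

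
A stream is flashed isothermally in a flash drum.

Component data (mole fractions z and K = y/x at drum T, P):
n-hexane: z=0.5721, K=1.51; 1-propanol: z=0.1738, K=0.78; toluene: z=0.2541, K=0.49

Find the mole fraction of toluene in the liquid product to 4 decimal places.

x_toluene = 0.3578

Iterate (Newton) starting at ψ = 0.5:
  ψ = 0.5000: g = 0.01558, g' = -0.2242 → ψ = 0.5695
  ψ = 0.5695: g = -0.00025, g' = -0.2316 → ψ = 0.5684
Converged at ψ = 0.5684.
Compositions from xᵢ = zᵢ/(1+ψ(Kᵢ−1)), yᵢ = Kᵢxᵢ:
  n-hexane: x = 0.4435, y = 0.6697
  1-propanol: x = 0.1986, y = 0.1549
  toluene: x = 0.3578, y = 0.1753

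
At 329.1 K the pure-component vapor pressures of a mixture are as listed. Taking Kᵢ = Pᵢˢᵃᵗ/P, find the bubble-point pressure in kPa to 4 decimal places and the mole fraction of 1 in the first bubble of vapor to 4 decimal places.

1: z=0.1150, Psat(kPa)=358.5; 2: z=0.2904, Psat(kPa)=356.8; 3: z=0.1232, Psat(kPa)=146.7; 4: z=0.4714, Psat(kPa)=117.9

Pbub = 218.4937 kPa, y_1 = 0.1887

At the bubble point ψ → 0, so ΣzᵢKᵢ = 1 with Kᵢ = Pᵢˢᵃᵗ/P ⇒ P = ΣzᵢPᵢˢᵃᵗ.
P = 0.1150·358.5 + 0.2904·356.8 + 0.1232·146.7 + 0.4714·117.9 = 218.4937 kPa
yᵢ = zᵢPᵢˢᵃᵗ/P ⇒ y_1 = 0.1150·358.5/218.4937 = 0.1887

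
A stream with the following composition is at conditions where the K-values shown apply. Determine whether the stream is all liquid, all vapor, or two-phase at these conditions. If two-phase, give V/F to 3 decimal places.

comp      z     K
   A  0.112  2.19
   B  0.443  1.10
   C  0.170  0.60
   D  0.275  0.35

all liquid

ΣzᵢKᵢ = 0.931; Σzᵢ/Kᵢ = 1.523.
Since ΣzᵢKᵢ < 1 the mixture is below its bubble point — single liquid phase.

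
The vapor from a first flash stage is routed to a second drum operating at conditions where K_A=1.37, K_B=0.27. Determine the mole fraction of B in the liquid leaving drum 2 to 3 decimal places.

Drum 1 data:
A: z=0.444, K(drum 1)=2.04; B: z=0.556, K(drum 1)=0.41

Drum 1:
Binary case is linear: z₁(K₁−1)(1+ψ₁(K₂−1)) + z₂(K₂−1)(1+ψ₁(K₁−1)) = 0
⇒ ψ₁ = [z₁(K₁−1)+z₂(K₂−1)] / [−(K₁−1)(K₂−1)] = 0.1337/0.6136 = 0.218
Drum-1 compositions:
  A: x = 0.362, y = 0.738
  B: x = 0.638, y = 0.262
Drum-2 feed = drum-1 vapor: z₂ = (0.7384, 0.2616).
Drum 2:
Let ψ₂ = V/F and solve Σ zᵢ(Kᵢ−1)/(1+ψ₂(Kᵢ−1)) = 0.
Feasibility: ΣzᵢKᵢ = 1.082, Σzᵢ/Kᵢ = 1.508 — both > 1, two phases present.
Binary case is linear: z₁(K₁−1)(1+ψ₂(K₂−1)) + z₂(K₂−1)(1+ψ₂(K₁−1)) = 0
⇒ ψ₂ = [z₁(K₁−1)+z₂(K₂−1)] / [−(K₁−1)(K₂−1)] = 0.0822/0.2701 = 0.304
  A: x = 0.664, y = 0.909
  B: x = 0.336, y = 0.091

x_B (drum 2) = 0.336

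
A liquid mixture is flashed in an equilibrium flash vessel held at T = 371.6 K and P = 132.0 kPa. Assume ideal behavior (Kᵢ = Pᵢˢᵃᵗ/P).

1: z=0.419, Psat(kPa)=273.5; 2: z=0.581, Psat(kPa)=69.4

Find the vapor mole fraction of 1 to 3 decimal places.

y_1 = 0.635

Raoult's law: Kᵢ = Pᵢˢᵃᵗ/P = Pᵢˢᵃᵗ/132.0.
  K_1 = 273.5/132.0 = 2.07197, K_2 = 69.4/132.0 = 0.52576
Let ψ = V/F and solve Σ zᵢ(Kᵢ−1)/(1+ψ(Kᵢ−1)) = 0.
g(0) = ΣzᵢKᵢ − 1 = 0.174 and g(1) = 1 − Σzᵢ/Kᵢ = -0.307, so a root lies in (0, 1).
Newton–Raphson from ψ = 0.5:
  ψ = 0.500: g = -0.0688, g' = -0.429 → ψ = 0.340
  ψ = 0.340: g = 0.0009, g' = -0.444 → ψ = 0.342
Converged at ψ = 0.342.
Compositions from xᵢ = zᵢ/(1+ψ(Kᵢ−1)), yᵢ = Kᵢxᵢ:
  1: x = 0.307, y = 0.635
  2: x = 0.693, y = 0.365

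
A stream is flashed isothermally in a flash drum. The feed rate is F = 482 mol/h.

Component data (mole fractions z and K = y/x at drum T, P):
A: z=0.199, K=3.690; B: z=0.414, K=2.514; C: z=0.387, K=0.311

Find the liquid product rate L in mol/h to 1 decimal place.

L = 155.9 mol/h

Material balance + equilibrium reduce to Σ zᵢ(Kᵢ−1)/(1+ψ(Kᵢ−1)) = 0.
Feasibility: ΣzᵢKᵢ = 1.895, Σzᵢ/Kᵢ = 1.463 — both > 1, two phases present.
Iterate (Newton) starting at ψ = 0.5:
  ψ = 0.500: g = 0.1782, g' = -0.997 → ψ = 0.679
  ψ = 0.679: g = -0.0024, g' = -1.059 → ψ = 0.677
Converged at ψ = 0.677.
Then V = ψ·F = 0.6766·482 = 326.1 mol/h and L = F − V = 155.9 mol/h.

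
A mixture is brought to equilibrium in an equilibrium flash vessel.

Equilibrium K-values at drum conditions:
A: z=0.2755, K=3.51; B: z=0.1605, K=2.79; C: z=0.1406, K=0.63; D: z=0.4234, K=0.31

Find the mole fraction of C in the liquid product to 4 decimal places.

x_C = 0.1685

Material balance + equilibrium reduce to Σ zᵢ(Kᵢ−1)/(1+β(Kᵢ−1)) = 0.
g(0) = ΣzᵢKᵢ − 1 = 0.6346 and g(1) = 1 − Σzᵢ/Kᵢ = -0.7250, so a root lies in (0, 1).
Newton–Raphson from β = 0.5:
  β = 0.5000: g = -0.05159, g' = -0.9834 → β = 0.4475
  β = 0.4475: g = 0.00018, g' = -0.9931 → β = 0.4477
Converged at β = 0.4477.
Compositions from xᵢ = zᵢ/(1+β(Kᵢ−1)), yᵢ = Kᵢxᵢ:
  A: x = 0.1297, y = 0.4553
  B: x = 0.0891, y = 0.2486
  C: x = 0.1685, y = 0.1062
  D: x = 0.6127, y = 0.1899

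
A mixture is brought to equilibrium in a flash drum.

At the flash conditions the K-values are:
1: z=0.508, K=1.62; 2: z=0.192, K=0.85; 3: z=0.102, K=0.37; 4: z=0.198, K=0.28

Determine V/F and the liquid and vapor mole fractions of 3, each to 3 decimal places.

V/F = 0.229, x_3 = 0.119, y_3 = 0.044

Material balance + equilibrium reduce to Σ zᵢ(Kᵢ−1)/(1+V/F(Kᵢ−1)) = 0.
Feasibility: ΣzᵢKᵢ = 1.079, Σzᵢ/Kᵢ = 1.522 — both > 1, two phases present.
Newton–Raphson from V/F = 0.69:
  V/F = 0.690: g = -0.2085, g' = -0.633 → V/F = 0.361
  V/F = 0.361: g = -0.0488, g' = -0.390 → V/F = 0.236
  V/F = 0.236: g = -0.0022, g' = -0.358 → V/F = 0.230
Converged at V/F = 0.229.
Compositions from xᵢ = zᵢ/(1+V/F(Kᵢ−1)), yᵢ = Kᵢxᵢ:
  1: x = 0.445, y = 0.720
  2: x = 0.199, y = 0.169
  3: x = 0.119, y = 0.044
  4: x = 0.237, y = 0.066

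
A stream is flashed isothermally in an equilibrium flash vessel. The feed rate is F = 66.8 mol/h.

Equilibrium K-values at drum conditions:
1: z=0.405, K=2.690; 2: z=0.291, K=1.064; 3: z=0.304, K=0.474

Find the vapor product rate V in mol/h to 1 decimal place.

Material balance + equilibrium reduce to Σ zᵢ(Kᵢ−1)/(1+β(Kᵢ−1)) = 0.
g(0) = ΣzᵢKᵢ − 1 = 0.543 and g(1) = 1 − Σzᵢ/Kᵢ = -0.065, so a root lies in (0, 1).
Newton iteration, β⁰ = 0.5:
  β = 0.500: g = 0.1721, g' = -0.496 → β = 0.847
  β = 0.847: g = 0.0108, g' = -0.470 → β = 0.870
Converged at β = 0.870.
Then V = β·F = 0.8698·66.8 = 58.1 mol/h and L = F − V = 8.7 mol/h.

V = 58.1 mol/h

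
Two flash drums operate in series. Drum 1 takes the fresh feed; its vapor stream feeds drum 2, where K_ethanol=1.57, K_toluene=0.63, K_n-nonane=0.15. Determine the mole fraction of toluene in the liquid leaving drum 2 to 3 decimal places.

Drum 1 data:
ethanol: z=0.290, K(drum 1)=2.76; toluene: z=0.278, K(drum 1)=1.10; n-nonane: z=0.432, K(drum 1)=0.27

x_toluene (drum 2) = 0.331

Drum 1:
Let ψ₁ = V/F and solve Σ zᵢ(Kᵢ−1)/(1+ψ₁(Kᵢ−1)) = 0.
Check two-phase: ΣzᵢKᵢ = 1.223 > 1 and Σzᵢ/Kᵢ = 1.958 > 1, so g(0) = 0.223 > 0 and g(1) = -0.958 < 0.
Iterate (Newton) starting at ψ₁ = 0.65:
  ψ₁ = 0.650: g = -0.3360, g' = -1.032 → ψ₁ = 0.324
  ψ₁ = 0.324: g = -0.0613, g' = -0.762 → ψ₁ = 0.244
  ψ₁ = 0.244: g = 0.0006, g' = -0.783 → ψ₁ = 0.245
Converged at ψ₁ = 0.245.
Drum-1 compositions:
  ethanol: x = 0.203, y = 0.560
  toluene: x = 0.271, y = 0.298
  n-nonane: x = 0.526, y = 0.142
Drum-2 feed = drum-1 vapor: z₂ = (0.5595, 0.2985, 0.1420).
Drum 2:
Material balance + equilibrium reduce to Σ zᵢ(Kᵢ−1)/(1+ψ₂(Kᵢ−1)) = 0.
g(0) = ΣzᵢKᵢ − 1 = 0.088 and g(1) = 1 − Σzᵢ/Kᵢ = -0.777, so a root lies in (0, 1).
Newton–Raphson from ψ₂ = 0.55:
  ψ₂ = 0.550: g = -0.1225, g' = -0.532 → ψ₂ = 0.320
  ψ₂ = 0.320: g = -0.0212, g' = -0.376 → ψ₂ = 0.263
  ψ₂ = 0.263: g = -0.0005, g' = -0.358 → ψ₂ = 0.262
Converged at ψ₂ = 0.262.
  ethanol: x = 0.487, y = 0.764
  toluene: x = 0.331, y = 0.208
  n-nonane: x = 0.183, y = 0.027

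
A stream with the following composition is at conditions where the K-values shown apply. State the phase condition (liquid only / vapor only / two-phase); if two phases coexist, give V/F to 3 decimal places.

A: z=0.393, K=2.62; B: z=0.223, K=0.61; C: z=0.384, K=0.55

ΣzᵢKᵢ = 1.377; Σzᵢ/Kᵢ = 1.214.
Both exceed 1, so a two-phase solution exists.
Rachford–Rice: g(ψ) = Σ zᵢ(Kᵢ−1)/(1+ψ(Kᵢ−1)) = 0.
Newton iteration, ψ⁰ = 0.5:
  ψ = 0.500: g = 0.0207, g' = -0.497 → ψ = 0.542
Converged at ψ = 0.542.

two-phase, V/F = 0.542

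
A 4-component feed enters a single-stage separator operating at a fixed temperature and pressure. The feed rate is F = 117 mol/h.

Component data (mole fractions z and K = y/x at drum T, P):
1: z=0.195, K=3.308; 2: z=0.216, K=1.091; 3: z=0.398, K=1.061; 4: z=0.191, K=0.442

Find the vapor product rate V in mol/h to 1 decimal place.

Newton–Raphson from β = 0.5:
  β = 0.500: g = 0.1035, g' = -0.341 → β = 0.803
  β = 0.803: g = 0.0060, g' = -0.326 → β = 0.822
Converged at β = 0.822.
Then V = β·F = 0.8216·117 = 96.1 mol/h and L = F − V = 20.9 mol/h.

V = 96.1 mol/h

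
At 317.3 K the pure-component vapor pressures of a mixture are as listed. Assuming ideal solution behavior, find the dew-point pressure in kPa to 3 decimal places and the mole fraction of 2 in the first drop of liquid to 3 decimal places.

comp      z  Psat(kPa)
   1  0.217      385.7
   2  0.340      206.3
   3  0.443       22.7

Pdew = 46.028 kPa, x_2 = 0.076

At the dew point ψ → 1, so Σzᵢ/Kᵢ = 1 with Kᵢ = Pᵢˢᵃᵗ/P ⇒ 1/P = Σzᵢ/Pᵢˢᵃᵗ.
1/P = 0.217/385.7 + 0.340/206.3 + 0.443/22.7 = 0.021726 ⇒ P = 46.028 kPa
xᵢ = zᵢP/Pᵢˢᵃᵗ ⇒ x_2 = 0.340·46.028/206.3 = 0.076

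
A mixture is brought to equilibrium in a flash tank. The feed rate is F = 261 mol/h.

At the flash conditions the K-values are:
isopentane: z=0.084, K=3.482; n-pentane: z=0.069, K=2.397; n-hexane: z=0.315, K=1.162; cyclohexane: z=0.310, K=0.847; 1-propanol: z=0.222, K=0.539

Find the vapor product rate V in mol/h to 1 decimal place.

V = 144.2 mol/h

Let ψ = V/F and solve Σ zᵢ(Kᵢ−1)/(1+ψ(Kᵢ−1)) = 0.
g(0) = ΣzᵢKᵢ − 1 = 0.206 and g(1) = 1 − Σzᵢ/Kᵢ = -0.102, so a root lies in (0, 1).
Iterate (Newton) starting at ψ = 0.61:
  ψ = 0.610: g = -0.0133, g' = -0.228 → ψ = 0.552
  ψ = 0.552: g = 0.0002, g' = -0.236 → ψ = 0.553
Converged at ψ = 0.553.
Then V = ψ·F = 0.5526·261 = 144.2 mol/h and L = F − V = 116.8 mol/h.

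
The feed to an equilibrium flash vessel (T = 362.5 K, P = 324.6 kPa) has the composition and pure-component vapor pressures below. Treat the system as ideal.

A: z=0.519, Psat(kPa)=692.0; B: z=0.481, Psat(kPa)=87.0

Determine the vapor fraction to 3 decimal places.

ψ = 0.284

Raoult's law: Kᵢ = Pᵢˢᵃᵗ/P = Pᵢˢᵃᵗ/324.6.
  K_A = 692.0/324.6 = 2.13185, K_B = 87.0/324.6 = 0.26802
Rachford–Rice: g(ψ) = Σ zᵢ(Kᵢ−1)/(1+ψ(Kᵢ−1)) = 0.
Check two-phase: ΣzᵢKᵢ = 1.235 > 1 and Σzᵢ/Kᵢ = 2.038 > 1, so g(0) = 0.235 > 0 and g(1) = -1.038 < 0.
Binary case is linear: z₁(K₁−1)(1+ψ(K₂−1)) + z₂(K₂−1)(1+ψ(K₁−1)) = 0
⇒ ψ = [z₁(K₁−1)+z₂(K₂−1)] / [−(K₁−1)(K₂−1)] = 0.2354/0.8285 = 0.284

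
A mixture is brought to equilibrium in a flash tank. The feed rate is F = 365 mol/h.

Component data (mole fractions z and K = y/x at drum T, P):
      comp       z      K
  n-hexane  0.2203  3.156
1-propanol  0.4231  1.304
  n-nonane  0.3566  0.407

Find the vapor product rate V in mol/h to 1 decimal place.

V = 210.3 mol/h

Let ψ = V/F and solve Σ zᵢ(Kᵢ−1)/(1+ψ(Kᵢ−1)) = 0.
Feasibility: ΣzᵢKᵢ = 1.3921, Σzᵢ/Kᵢ = 1.2704 — both > 1, two phases present.
Newton–Raphson from ψ = 0.59:
  ψ = 0.5900: g = -0.00715, g' = -0.5232 → ψ = 0.5763
Converged at ψ = 0.5763.
Then V = ψ·F = 0.5763·365 = 210.3 mol/h and L = F − V = 154.7 mol/h.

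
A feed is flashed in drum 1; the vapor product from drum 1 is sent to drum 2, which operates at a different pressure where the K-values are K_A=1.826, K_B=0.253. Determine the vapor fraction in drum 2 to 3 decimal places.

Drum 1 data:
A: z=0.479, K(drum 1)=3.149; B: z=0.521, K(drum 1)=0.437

Drum 1:
Rachford–Rice: g(ψ₁) = Σ zᵢ(Kᵢ−1)/(1+ψ₁(Kᵢ−1)) = 0.
g(0) = ΣzᵢKᵢ − 1 = 0.736 and g(1) = 1 − Σzᵢ/Kᵢ = -0.344, so a root lies in (0, 1).
Binary case is linear: z₁(K₁−1)(1+ψ₁(K₂−1)) + z₂(K₂−1)(1+ψ₁(K₁−1)) = 0
⇒ ψ₁ = [z₁(K₁−1)+z₂(K₂−1)] / [−(K₁−1)(K₂−1)] = 0.7360/1.2099 = 0.608
Drum-1 compositions:
  A: x = 0.208, y = 0.654
  B: x = 0.792, y = 0.346
Drum-2 feed = drum-1 vapor: z₂ = (0.6537, 0.3463).
Drum 2:
Let ψ₂ = V/F and solve Σ zᵢ(Kᵢ−1)/(1+ψ₂(Kᵢ−1)) = 0.
Feasibility: ΣzᵢKᵢ = 1.281, Σzᵢ/Kᵢ = 1.727 — both > 1, two phases present.
Binary case is linear: z₁(K₁−1)(1+ψ₂(K₂−1)) + z₂(K₂−1)(1+ψ₂(K₁−1)) = 0
⇒ ψ₂ = [z₁(K₁−1)+z₂(K₂−1)] / [−(K₁−1)(K₂−1)] = 0.2813/0.6170 = 0.456
  A: x = 0.475, y = 0.867
  B: x = 0.525, y = 0.133

V/F (drum 2) = 0.456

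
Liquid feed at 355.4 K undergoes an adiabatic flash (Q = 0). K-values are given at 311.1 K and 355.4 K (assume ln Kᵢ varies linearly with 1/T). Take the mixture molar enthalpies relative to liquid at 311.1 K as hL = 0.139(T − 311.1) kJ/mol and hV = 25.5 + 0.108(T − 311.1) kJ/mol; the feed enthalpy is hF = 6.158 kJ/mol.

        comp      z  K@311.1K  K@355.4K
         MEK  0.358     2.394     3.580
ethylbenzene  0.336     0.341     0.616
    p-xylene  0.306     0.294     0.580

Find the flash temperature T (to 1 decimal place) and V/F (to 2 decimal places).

Adiabatic flash: solve Rachford–Rice at each trial T, then check hF = ψ·hV(T) + (1−ψ)·hL(T).
  T = 311.1 K: K = (2.394, 0.341, 0.294), RR gives ψ = 0.065, H_out = 1.653 kJ/mol
  T = 355.4 K: K = (3.580, 0.616, 0.580), RR gives ψ = 0.643, H_out = 21.670 kJ/mol
  T = 333.2 K: K = (2.966, 0.467, 0.422), RR gives ψ = 0.319, H_out = 10.986 kJ/mol
  T = 322.1 K: K = (2.673, 0.401, 0.354), RR gives ψ = 0.192, H_out = 6.368 kJ/mol
  T = 316.6 K: K = (2.532, 0.370, 0.323), RR gives ψ = 0.130, H_out = 4.054 kJ/mol
  T = 319.4 K: K = (2.603, 0.386, 0.339), RR gives ψ = 0.162, H_out = 5.239 kJ/mol
  T = 320.8 K: K = (2.639, 0.394, 0.347), RR gives ψ = 0.178, H_out = 5.826 kJ/mol
Linear interpolation between T = 320.8 (H_out = 5.826) and T = 322.1 (H_out = 6.368) on hF = 6.158 gives T ≈ 321.6 K, at which ψ = 0.19.

T = 321.6 K, V/F = 0.19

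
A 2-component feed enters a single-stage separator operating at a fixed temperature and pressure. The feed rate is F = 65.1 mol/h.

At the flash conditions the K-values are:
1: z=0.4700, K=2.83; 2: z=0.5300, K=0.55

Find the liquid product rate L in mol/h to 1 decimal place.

L = 16.0 mol/h

Material balance + equilibrium reduce to Σ zᵢ(Kᵢ−1)/(1+ψ(Kᵢ−1)) = 0.
Check two-phase: ΣzᵢKᵢ = 1.6216 > 1 and Σzᵢ/Kᵢ = 1.1297 > 1, so g(0) = 0.6216 > 0 and g(1) = -0.1297 < 0.
Iterate (Newton) starting at ψ = 0.59:
  ψ = 0.5900: g = 0.08886, g' = -0.5629 → ψ = 0.7479
  ψ = 0.7479: g = 0.00364, g' = -0.5244 → ψ = 0.7548
Converged at ψ = 0.7548.
Then V = ψ·F = 0.7548·65.1 = 49.1 mol/h and L = F − V = 16.0 mol/h.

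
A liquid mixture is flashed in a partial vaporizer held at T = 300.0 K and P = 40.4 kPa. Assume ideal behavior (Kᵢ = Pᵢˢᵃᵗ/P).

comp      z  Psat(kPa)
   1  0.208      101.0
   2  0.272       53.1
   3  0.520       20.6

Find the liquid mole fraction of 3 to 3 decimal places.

x_3 = 0.605

Raoult's law: Kᵢ = Pᵢˢᵃᵗ/P = Pᵢˢᵃᵗ/40.4.
  K_1 = 101.0/40.4 = 2.50000, K_2 = 53.1/40.4 = 1.31436, K_3 = 20.6/40.4 = 0.50990
Rachford–Rice: g(V/F) = Σ zᵢ(Kᵢ−1)/(1+V/F(Kᵢ−1)) = 0.
g(0) = ΣzᵢKᵢ − 1 = 0.143 and g(1) = 1 − Σzᵢ/Kᵢ = -0.310, so a root lies in (0, 1).
Iterate (Newton) starting at V/F = 0.5:
  V/F = 0.500: g = -0.0854, g' = -0.392 → V/F = 0.282
  V/F = 0.282: g = 0.0020, g' = -0.422 → V/F = 0.287
Converged at V/F = 0.287.
Compositions from xᵢ = zᵢ/(1+V/F(Kᵢ−1)), yᵢ = Kᵢxᵢ:
  1: x = 0.145, y = 0.364
  2: x = 0.249, y = 0.328
  3: x = 0.605, y = 0.309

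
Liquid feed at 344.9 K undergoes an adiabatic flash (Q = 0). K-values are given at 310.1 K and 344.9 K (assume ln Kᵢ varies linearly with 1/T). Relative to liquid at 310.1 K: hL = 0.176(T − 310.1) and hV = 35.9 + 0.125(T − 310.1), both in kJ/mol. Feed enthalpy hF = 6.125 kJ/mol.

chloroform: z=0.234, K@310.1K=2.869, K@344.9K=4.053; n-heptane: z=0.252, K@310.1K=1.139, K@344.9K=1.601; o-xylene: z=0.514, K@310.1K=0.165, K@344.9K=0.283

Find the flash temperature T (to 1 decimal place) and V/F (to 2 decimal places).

T = 319.5 K, V/F = 0.13

Adiabatic flash: solve Rachford–Rice at each trial T, then check hF = ψ·hV(T) + (1−ψ)·hL(T).
  T = 310.1 K: K = (2.869, 1.139, 0.165), RR gives ψ = 0.038, H_out = 1.362 kJ/mol
  T = 344.9 K: K = (4.053, 1.601, 0.283), RR gives ψ = 0.330, H_out = 17.370 kJ/mol
  T = 327.5 K: K = (3.441, 1.363, 0.219), RR gives ψ = 0.194, H_out = 9.858 kJ/mol
  T = 318.8 K: K = (3.150, 1.249, 0.191), RR gives ψ = 0.120, H_out = 5.793 kJ/mol
  T = 323.1 K: K = (3.293, 1.305, 0.205), RR gives ψ = 0.158, H_out = 7.839 kJ/mol
  T = 321.0 K: K = (3.223, 1.277, 0.198), RR gives ψ = 0.140, H_out = 6.850 kJ/mol
Linear interpolation between T = 318.8 (H_out = 5.793) and T = 321.0 (H_out = 6.850) on hF = 6.125 gives T ≈ 319.5 K, at which ψ = 0.13.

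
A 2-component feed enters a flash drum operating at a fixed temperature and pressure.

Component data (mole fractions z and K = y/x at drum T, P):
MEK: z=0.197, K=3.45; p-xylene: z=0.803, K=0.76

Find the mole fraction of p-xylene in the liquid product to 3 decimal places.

x_p-xylene = 0.911

Binary case is linear: z₁(K₁−1)(1+ψ(K₂−1)) + z₂(K₂−1)(1+ψ(K₁−1)) = 0
⇒ ψ = [z₁(K₁−1)+z₂(K₂−1)] / [−(K₁−1)(K₂−1)] = 0.2899/0.5880 = 0.493
Compositions from xᵢ = zᵢ/(1+ψ(Kᵢ−1)), yᵢ = Kᵢxᵢ:
  MEK: x = 0.089, y = 0.308
  p-xylene: x = 0.911, y = 0.692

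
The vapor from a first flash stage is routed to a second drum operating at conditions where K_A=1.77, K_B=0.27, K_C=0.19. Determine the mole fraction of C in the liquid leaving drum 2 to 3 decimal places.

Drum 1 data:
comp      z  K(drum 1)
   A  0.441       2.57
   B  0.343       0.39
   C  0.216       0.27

x_C (drum 2) = 0.171

Drum 1:
Material balance + equilibrium reduce to Σ zᵢ(Kᵢ−1)/(1+ψ₁(Kᵢ−1)) = 0.
Feasibility: ΣzᵢKᵢ = 1.325, Σzᵢ/Kᵢ = 1.851 — both > 1, two phases present.
Newton iteration, ψ₁⁰ = 0.5:
  ψ₁ = 0.500: g = -0.1615, g' = -0.891 → ψ₁ = 0.319
  ψ₁ = 0.319: g = -0.0038, g' = -0.875 → ψ₁ = 0.314
Converged at ψ₁ = 0.314.
Drum-1 compositions:
  A: x = 0.295, y = 0.759
  B: x = 0.424, y = 0.166
  C: x = 0.280, y = 0.076
Drum-2 feed = drum-1 vapor: z₂ = (0.7588, 0.1655, 0.0757).
Drum 2:
Iterate (Newton) starting at ψ₂ = 0.5:
  ψ₂ = 0.500: g = 0.1285, g' = -0.594 → ψ₂ = 0.717
  ψ₂ = 0.717: g = -0.0229, g' = -0.857 → ψ₂ = 0.690
  ψ₂ = 0.690: g = -0.0007, g' = -0.805 → ψ₂ = 0.689
Converged at ψ₂ = 0.689.
  A: x = 0.496, y = 0.878
  B: x = 0.333, y = 0.090
  C: x = 0.171, y = 0.033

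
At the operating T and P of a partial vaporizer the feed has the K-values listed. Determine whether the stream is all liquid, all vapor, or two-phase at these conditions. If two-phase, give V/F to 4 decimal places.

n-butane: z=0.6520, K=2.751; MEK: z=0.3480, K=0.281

two-phase, V/F = 0.7081

ΣzᵢKᵢ = 1.8914; Σzᵢ/Kᵢ = 1.4754.
Both exceed 1, so a two-phase solution exists.
Rachford–Rice: g(ψ) = Σ zᵢ(Kᵢ−1)/(1+ψ(Kᵢ−1)) = 0.
Newton–Raphson from ψ = 0.5:
  ψ = 0.5000: g = 0.21807, g' = -1.0068 → ψ = 0.7166
  ψ = 0.7166: g = -0.00981, g' = -1.1587 → ψ = 0.7081
Converged at ψ = 0.7081.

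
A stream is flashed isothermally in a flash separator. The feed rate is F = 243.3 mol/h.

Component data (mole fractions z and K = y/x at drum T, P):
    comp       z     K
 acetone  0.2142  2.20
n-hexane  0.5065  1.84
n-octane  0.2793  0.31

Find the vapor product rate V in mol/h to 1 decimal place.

V = 181.5 mol/h

Rachford–Rice: g(ψ) = Σ zᵢ(Kᵢ−1)/(1+ψ(Kᵢ−1)) = 0.
g(0) = ΣzᵢKᵢ − 1 = 0.4898 and g(1) = 1 − Σzᵢ/Kᵢ = -0.2736, so a root lies in (0, 1).
Iterate (Newton) starting at ψ = 0.5:
  ψ = 0.5000: g = 0.16605, g' = -0.6077 → ψ = 0.7732
  ψ = 0.7732: g = -0.02189, g' = -0.8255 → ψ = 0.7467
  ψ = 0.7467: g = -0.00053, g' = -0.7866 → ψ = 0.7461
Converged at ψ = 0.7461.
Then V = ψ·F = 0.7461·243.3 = 181.5 mol/h and L = F − V = 61.8 mol/h.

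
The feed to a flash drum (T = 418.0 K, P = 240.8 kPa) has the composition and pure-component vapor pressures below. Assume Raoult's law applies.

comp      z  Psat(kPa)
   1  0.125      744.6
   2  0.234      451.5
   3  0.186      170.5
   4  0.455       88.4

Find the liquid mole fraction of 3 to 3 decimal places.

x_3 = 0.195

Raoult's law: Kᵢ = Pᵢˢᵃᵗ/P = Pᵢˢᵃᵗ/240.8.
  K_1 = 744.6/240.8 = 3.09219, K_2 = 451.5/240.8 = 1.87500, K_3 = 170.5/240.8 = 0.70806, K_4 = 88.4/240.8 = 0.36711
Material balance + equilibrium reduce to Σ zᵢ(Kᵢ−1)/(1+ψ(Kᵢ−1)) = 0.
Feasibility: ΣzᵢKᵢ = 1.124, Σzᵢ/Kᵢ = 1.667 — both > 1, two phases present.
Newton–Raphson from ψ = 0.5:
  ψ = 0.500: g = -0.2146, g' = -0.629 → ψ = 0.159
  ψ = 0.159: g = -0.0011, g' = -0.689 → ψ = 0.157
Converged at ψ = 0.157.
Compositions from xᵢ = zᵢ/(1+ψ(Kᵢ−1)), yᵢ = Kᵢxᵢ:
  1: x = 0.094, y = 0.291
  2: x = 0.206, y = 0.386
  3: x = 0.195, y = 0.138
  4: x = 0.505, y = 0.186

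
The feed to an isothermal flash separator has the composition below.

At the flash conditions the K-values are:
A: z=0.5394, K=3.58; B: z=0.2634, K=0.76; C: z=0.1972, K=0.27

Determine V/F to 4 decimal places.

V/F = 0.8289

Rachford–Rice: g(V/F) = Σ zᵢ(Kᵢ−1)/(1+V/F(Kᵢ−1)) = 0.
Feasibility: ΣzᵢKᵢ = 2.1845, Σzᵢ/Kᵢ = 1.2276 — both > 1, two phases present.
Newton iteration, V/F⁰ = 0.5:
  V/F = 0.5000: g = 0.30917, g' = -0.9649 → V/F = 0.8204
  V/F = 0.8204: g = 0.00889, g' = -1.0464 → V/F = 0.8289
Converged at V/F = 0.8289.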